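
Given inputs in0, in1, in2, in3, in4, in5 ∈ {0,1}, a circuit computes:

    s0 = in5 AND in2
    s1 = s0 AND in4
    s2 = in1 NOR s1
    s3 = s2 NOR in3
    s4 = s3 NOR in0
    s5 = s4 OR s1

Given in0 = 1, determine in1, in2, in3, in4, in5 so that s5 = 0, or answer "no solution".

in1=0 in2=1 in3=1 in4=0 in5=1

s5 = s4 OR s1 must be 0, so both s4 = 0 and s1 = 0.
Check with in0 = 1 and in1=0, in2=1, in3=1, in4=0, in5=1:
s0 = in5 AND in2 = 1 AND 1 = 1
s1 = s0 AND in4 = 1 AND 0 = 0
s2 = in1 NOR s1 = 0 NOR 0 = 1
s3 = s2 NOR in3 = 1 NOR 1 = 0
s4 = s3 NOR in0 = 0 NOR 1 = 0
s5 = s4 OR s1 = 0 OR 0 = 0
So s5 = 0.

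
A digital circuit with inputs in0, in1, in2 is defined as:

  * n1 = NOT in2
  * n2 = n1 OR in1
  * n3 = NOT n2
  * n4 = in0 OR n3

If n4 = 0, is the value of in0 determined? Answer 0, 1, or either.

n4 = in0 OR n3 must be 0, so both in0 = 0 and n3 = 0.
n3 = NOT n2 must be 0, so n2 = 1.
Every assignment with n4 = 0 has in0 = 0; there are 3 such assignment(s).
  in0=0, in1=0, in2=0
  in0=0, in1=1, in2=0
  in0=0, in1=1, in2=1

0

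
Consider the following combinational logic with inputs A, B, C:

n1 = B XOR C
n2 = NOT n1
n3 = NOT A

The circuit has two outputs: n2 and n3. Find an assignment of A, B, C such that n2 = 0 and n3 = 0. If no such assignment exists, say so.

Check with A=1, B=1, C=0:
n1 = B XOR C = 1 XOR 0 = 1
n2 = NOT n1 = NOT 1 = 0
n3 = NOT A = NOT 1 = 0
So n2 = 0 and n3 = 0.

A=1, B=1, C=0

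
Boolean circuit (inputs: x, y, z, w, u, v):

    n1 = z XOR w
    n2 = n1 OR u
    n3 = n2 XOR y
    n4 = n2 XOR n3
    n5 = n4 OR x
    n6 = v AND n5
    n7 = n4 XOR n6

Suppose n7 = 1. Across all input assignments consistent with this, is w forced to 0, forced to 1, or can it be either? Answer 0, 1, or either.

Both values of w occur among assignments with n7 = 1:
  w=0: x=0, y=1, z=0, w=0, u=0, v=0
  w=1: x=0, y=1, z=0, w=1, u=0, v=0

either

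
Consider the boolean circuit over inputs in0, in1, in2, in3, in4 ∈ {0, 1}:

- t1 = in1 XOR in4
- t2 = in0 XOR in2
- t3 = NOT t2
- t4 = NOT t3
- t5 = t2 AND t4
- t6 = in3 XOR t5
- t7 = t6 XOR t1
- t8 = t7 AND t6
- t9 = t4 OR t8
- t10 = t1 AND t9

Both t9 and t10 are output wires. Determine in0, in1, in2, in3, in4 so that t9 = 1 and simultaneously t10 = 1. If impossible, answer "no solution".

Check with in0=1 in1=0 in2=0 in3=1 in4=1:
t1 = in1 XOR in4 = 0 XOR 1 = 1
t2 = in0 XOR in2 = 1 XOR 0 = 1
t3 = NOT t2 = NOT 1 = 0
t4 = NOT t3 = NOT 0 = 1
t5 = t2 AND t4 = 1 AND 1 = 1
t6 = in3 XOR t5 = 1 XOR 1 = 0
t7 = t6 XOR t1 = 0 XOR 1 = 1
t8 = t7 AND t6 = 1 AND 0 = 0
t9 = t4 OR t8 = 1 OR 0 = 1
t10 = t1 AND t9 = 1 AND 1 = 1
So t9 = 1 and t10 = 1.

in0=1 in1=0 in2=0 in3=1 in4=1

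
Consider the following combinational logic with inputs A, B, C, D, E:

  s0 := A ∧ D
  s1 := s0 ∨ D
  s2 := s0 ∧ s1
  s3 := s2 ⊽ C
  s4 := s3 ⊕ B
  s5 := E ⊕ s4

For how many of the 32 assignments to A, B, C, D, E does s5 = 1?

16

s5 = E ⊕ s4 must be 1, so E and s4 differ.
Enumerating the 32 input combinations, 16 give s5 = 1 and 16 give s5 = 0.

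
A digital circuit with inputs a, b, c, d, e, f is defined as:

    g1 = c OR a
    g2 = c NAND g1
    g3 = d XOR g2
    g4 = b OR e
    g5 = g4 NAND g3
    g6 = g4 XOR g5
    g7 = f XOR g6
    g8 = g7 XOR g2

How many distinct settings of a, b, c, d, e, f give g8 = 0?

32

g8 = g7 XOR g2 must be 0, so g7 and g2 are equal.
Enumerating the 64 input combinations, 32 give g8 = 0 and 32 give g8 = 1.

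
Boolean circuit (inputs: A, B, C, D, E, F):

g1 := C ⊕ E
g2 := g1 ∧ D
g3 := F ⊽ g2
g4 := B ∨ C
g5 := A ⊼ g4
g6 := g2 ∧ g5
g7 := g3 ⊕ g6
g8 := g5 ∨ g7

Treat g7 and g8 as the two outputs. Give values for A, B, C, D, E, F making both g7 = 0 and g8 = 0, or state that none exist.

A=1 B=1 C=0 D=0 E=0 F=1

Check with A=1 B=1 C=0 D=0 E=0 F=1:
g1 = C ⊕ E = 0 ⊕ 0 = 0
g2 = g1 ∧ D = 0 ∧ 0 = 0
g3 = F ⊽ g2 = 1 ⊽ 0 = 0
g4 = B ∨ C = 1 ∨ 0 = 1
g5 = A ⊼ g4 = 1 ⊼ 1 = 0
g6 = g2 ∧ g5 = 0 ∧ 0 = 0
g7 = g3 ⊕ g6 = 0 ⊕ 0 = 0
g8 = g5 ∨ g7 = 0 ∨ 0 = 0
So g7 = 0 and g8 = 0.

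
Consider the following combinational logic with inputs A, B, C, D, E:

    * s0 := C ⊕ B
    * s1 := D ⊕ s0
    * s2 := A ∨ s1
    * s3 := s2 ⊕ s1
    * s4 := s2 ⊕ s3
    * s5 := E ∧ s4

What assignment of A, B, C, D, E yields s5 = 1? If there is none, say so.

s5 = E ∧ s4 must be 1, so both E = 1 and s4 = 1.
s4 = s2 ⊕ s3 must be 1, so s2 and s3 differ.
Check with A=1, B=0, C=1, D=0, E=1:
s0 = C ⊕ B = 1 ⊕ 0 = 1
s1 = D ⊕ s0 = 0 ⊕ 1 = 1
s2 = A ∨ s1 = 1 ∨ 1 = 1
s3 = s2 ⊕ s1 = 1 ⊕ 1 = 0
s4 = s2 ⊕ s3 = 1 ⊕ 0 = 1
s5 = E ∧ s4 = 1 ∧ 1 = 1
So s5 = 1 as required.

A=1, B=0, C=1, D=0, E=1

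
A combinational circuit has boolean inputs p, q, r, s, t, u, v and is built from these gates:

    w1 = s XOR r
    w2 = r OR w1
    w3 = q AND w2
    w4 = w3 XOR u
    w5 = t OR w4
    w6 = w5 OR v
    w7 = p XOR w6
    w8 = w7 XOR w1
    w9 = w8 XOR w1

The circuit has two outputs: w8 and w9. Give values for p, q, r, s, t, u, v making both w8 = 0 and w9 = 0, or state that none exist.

Check with p=1, q=1, r=0, s=0, t=0, u=1, v=1:
w1 = s XOR r = 0 XOR 0 = 0
w2 = r OR w1 = 0 OR 0 = 0
w3 = q AND w2 = 1 AND 0 = 0
w4 = w3 XOR u = 0 XOR 1 = 1
w5 = t OR w4 = 0 OR 1 = 1
w6 = w5 OR v = 1 OR 1 = 1
w7 = p XOR w6 = 1 XOR 1 = 0
w8 = w7 XOR w1 = 0 XOR 0 = 0
w9 = w8 XOR w1 = 0 XOR 0 = 0
So w8 = 0 and w9 = 0.

p=1, q=1, r=0, s=0, t=0, u=1, v=1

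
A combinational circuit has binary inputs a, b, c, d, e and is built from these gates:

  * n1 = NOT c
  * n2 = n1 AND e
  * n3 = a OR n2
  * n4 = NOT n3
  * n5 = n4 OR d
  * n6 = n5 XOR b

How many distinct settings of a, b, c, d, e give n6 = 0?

16

n6 = n5 XOR b must be 0, so n5 and b are equal.
Enumerating the 32 input combinations, 16 give n6 = 0 and 16 give n6 = 1.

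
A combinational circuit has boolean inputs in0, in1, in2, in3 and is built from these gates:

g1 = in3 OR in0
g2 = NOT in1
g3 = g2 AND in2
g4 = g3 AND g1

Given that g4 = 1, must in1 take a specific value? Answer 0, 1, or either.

0

g4 = g3 AND g1 must be 1, so both g3 = 1 and g1 = 1.
Every assignment with g4 = 1 has in1 = 0; there are 3 such assignment(s).
  in0=0, in1=0, in2=1, in3=1
  in0=1, in1=0, in2=1, in3=0
  in0=1, in1=0, in2=1, in3=1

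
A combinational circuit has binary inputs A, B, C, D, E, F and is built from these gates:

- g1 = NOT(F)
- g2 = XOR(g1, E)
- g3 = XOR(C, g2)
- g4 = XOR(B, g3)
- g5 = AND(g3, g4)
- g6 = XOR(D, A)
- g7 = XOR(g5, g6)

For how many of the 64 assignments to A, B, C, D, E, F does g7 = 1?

32

g7 = XOR(g5, g6) must be 1, so g5 and g6 differ.
Enumerating the 64 input combinations, 32 give g7 = 1 and 32 give g7 = 0.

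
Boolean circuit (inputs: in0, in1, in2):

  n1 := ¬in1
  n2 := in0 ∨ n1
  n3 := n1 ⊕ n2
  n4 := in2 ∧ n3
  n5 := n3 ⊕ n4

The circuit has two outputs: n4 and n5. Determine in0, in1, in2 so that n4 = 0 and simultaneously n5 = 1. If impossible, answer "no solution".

Check with in0=1 in1=1 in2=0:
n1 = ¬in1 = ¬1 = 0
n2 = in0 ∨ n1 = 1 ∨ 0 = 1
n3 = n1 ⊕ n2 = 0 ⊕ 1 = 1
n4 = in2 ∧ n3 = 0 ∧ 1 = 0
n5 = n3 ⊕ n4 = 1 ⊕ 0 = 1
So n4 = 0 and n5 = 1.

in0=1 in1=1 in2=0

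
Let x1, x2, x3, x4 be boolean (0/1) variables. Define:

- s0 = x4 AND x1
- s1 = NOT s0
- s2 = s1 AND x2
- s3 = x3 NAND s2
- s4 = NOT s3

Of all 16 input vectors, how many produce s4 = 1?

3

s4 = NOT s3 must be 1, so s3 = 0.
s3 = x3 NAND s2 must be 0, so both x3 = 1 and s2 = 1.
s2 = s1 AND x2 must be 1, so both s1 = 1 and x2 = 1.
Satisfying assignments:
  x1=0, x2=1, x3=1, x4=0
  x1=0, x2=1, x3=1, x4=1
  x1=1, x2=1, x3=1, x4=0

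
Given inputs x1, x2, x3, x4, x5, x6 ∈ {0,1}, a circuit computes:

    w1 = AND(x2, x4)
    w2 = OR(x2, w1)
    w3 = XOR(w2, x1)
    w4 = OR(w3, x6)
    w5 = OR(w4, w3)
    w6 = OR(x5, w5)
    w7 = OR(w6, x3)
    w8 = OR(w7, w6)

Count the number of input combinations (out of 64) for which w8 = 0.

4

w8 = OR(w7, w6) must be 0, so both w7 = 0 and w6 = 0.
w7 = OR(w6, x3) must be 0, so both w6 = 0 and x3 = 0.
w6 = OR(x5, w5) must be 0, so both x5 = 0 and w5 = 0.
Satisfying assignments:
  x1=0, x2=0, x3=0, x4=0, x5=0, x6=0
  x1=0, x2=0, x3=0, x4=1, x5=0, x6=0
  x1=1, x2=1, x3=0, x4=0, x5=0, x6=0
  x1=1, x2=1, x3=0, x4=1, x5=0, x6=0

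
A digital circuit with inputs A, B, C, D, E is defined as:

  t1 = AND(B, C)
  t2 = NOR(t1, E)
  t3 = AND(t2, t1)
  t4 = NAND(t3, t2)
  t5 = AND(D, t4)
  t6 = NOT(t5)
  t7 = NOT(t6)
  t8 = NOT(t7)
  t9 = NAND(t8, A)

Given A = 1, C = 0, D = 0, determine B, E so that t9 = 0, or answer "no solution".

Check with A = 1, C = 0, D = 0 and B=1, E=0:
t1 = AND(B, C) = AND(1, 0) = 0
t2 = NOR(t1, E) = NOR(0, 0) = 1
t3 = AND(t2, t1) = AND(1, 0) = 0
t4 = NAND(t3, t2) = NAND(0, 1) = 1
t5 = AND(D, t4) = AND(0, 1) = 0
t6 = NOT(t5) = NOT 0 = 1
t7 = NOT(t6) = NOT 1 = 0
t8 = NOT(t7) = NOT 0 = 1
t9 = NAND(t8, A) = NAND(1, 1) = 0
So t9 = 0.

B=1 E=0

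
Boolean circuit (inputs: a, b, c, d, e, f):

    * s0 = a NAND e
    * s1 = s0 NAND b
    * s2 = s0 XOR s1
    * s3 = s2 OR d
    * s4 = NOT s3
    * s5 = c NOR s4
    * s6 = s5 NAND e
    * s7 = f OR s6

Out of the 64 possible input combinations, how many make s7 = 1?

s7 = f OR s6 must be 1, so at least one of f, s6 is 1.
Enumerating the 64 input combinations, 57 give s7 = 1 and 7 give s7 = 0.

57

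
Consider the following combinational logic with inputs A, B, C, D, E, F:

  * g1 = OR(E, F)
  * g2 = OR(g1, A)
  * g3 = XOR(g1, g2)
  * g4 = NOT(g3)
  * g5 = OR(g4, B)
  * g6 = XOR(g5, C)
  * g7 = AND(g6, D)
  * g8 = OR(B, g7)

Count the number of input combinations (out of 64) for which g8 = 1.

g8 = OR(B, g7) must be 1, so at least one of B, g7 is 1.
Enumerating the 64 input combinations, 40 give g8 = 1 and 24 give g8 = 0.

40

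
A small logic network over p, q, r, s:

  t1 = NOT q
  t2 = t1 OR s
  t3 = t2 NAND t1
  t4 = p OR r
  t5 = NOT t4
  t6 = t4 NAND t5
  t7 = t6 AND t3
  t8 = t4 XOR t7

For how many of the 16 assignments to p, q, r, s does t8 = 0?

t8 = t4 XOR t7 must be 0, so t4 and t7 are equal.
Enumerating the 16 input combinations, 8 give t8 = 0 and 8 give t8 = 1.

8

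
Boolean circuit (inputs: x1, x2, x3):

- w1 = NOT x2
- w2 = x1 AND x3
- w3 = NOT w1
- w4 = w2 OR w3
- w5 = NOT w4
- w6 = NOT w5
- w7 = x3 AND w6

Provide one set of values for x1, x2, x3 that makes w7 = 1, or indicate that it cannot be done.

x1=1, x2=1, x3=1

w7 = x3 AND w6 must be 1, so both x3 = 1 and w6 = 1.
Check with x1=1, x2=1, x3=1:
w1 = NOT x2 = NOT 1 = 0
w2 = x1 AND x3 = 1 AND 1 = 1
w3 = NOT w1 = NOT 0 = 1
w4 = w2 OR w3 = 1 OR 1 = 1
w5 = NOT w4 = NOT 1 = 0
w6 = NOT w5 = NOT 0 = 1
w7 = x3 AND w6 = 1 AND 1 = 1
So w7 = 1 as required.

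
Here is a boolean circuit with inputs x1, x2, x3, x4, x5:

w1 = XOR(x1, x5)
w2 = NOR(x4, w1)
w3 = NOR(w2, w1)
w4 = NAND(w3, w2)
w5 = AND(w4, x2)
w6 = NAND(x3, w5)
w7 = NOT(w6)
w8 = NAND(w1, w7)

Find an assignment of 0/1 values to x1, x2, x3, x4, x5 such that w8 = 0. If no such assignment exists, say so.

x1=1, x2=1, x3=1, x4=0, x5=0

Check with x1=1, x2=1, x3=1, x4=0, x5=0:
w1 = XOR(x1, x5) = XOR(1, 0) = 1
w2 = NOR(x4, w1) = NOR(0, 1) = 0
w3 = NOR(w2, w1) = NOR(0, 1) = 0
w4 = NAND(w3, w2) = NAND(0, 0) = 1
w5 = AND(w4, x2) = AND(1, 1) = 1
w6 = NAND(x3, w5) = NAND(1, 1) = 0
w7 = NOT(w6) = NOT 0 = 1
w8 = NAND(w1, w7) = NAND(1, 1) = 0
So w8 = 0 as required.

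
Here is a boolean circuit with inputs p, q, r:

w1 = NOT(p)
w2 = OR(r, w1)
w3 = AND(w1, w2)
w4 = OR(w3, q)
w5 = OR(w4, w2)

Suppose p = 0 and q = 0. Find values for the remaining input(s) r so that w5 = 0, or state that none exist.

no solution exists

With p = 0 and q = 0 fixed, none of the 2 settings of r give w5 = 0.
For example, with r=0:
w1 = NOT(p) = NOT 0 = 1
w2 = OR(r, w1) = OR(0, 1) = 1
w3 = AND(w1, w2) = AND(1, 1) = 1
w4 = OR(w3, q) = OR(1, 0) = 1
w5 = OR(w4, w2) = OR(1, 1) = 1
giving w5 = 1 ≠ 0.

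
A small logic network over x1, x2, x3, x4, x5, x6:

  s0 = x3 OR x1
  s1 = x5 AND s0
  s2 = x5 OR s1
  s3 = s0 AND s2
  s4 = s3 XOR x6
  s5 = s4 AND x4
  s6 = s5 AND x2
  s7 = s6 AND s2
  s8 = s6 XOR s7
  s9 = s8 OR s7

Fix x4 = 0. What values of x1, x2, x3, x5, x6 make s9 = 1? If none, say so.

no solution exists

With x4 = 0 fixed, none of the 32 settings of x1, x2, x3, x5, x6 give s9 = 1.
For example, with x1=1, x2=1, x3=1, x5=1, x6=0:
s0 = x3 OR x1 = 1 OR 1 = 1
s1 = x5 AND s0 = 1 AND 1 = 1
s2 = x5 OR s1 = 1 OR 1 = 1
s3 = s0 AND s2 = 1 AND 1 = 1
s4 = s3 XOR x6 = 1 XOR 0 = 1
s5 = s4 AND x4 = 1 AND 0 = 0
s6 = s5 AND x2 = 0 AND 1 = 0
s7 = s6 AND s2 = 0 AND 1 = 0
s8 = s6 XOR s7 = 0 XOR 0 = 0
s9 = s8 OR s7 = 0 OR 0 = 0
giving s9 = 0 ≠ 1.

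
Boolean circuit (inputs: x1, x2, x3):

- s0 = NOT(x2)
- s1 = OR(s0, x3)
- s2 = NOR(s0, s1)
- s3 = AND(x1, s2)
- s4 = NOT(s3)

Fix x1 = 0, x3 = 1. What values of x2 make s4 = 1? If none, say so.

x2=1

Check with x1 = 0, x3 = 1 and x2=1:
s0 = NOT(x2) = NOT 1 = 0
s1 = OR(s0, x3) = OR(0, 1) = 1
s2 = NOR(s0, s1) = NOR(0, 1) = 0
s3 = AND(x1, s2) = AND(0, 0) = 0
s4 = NOT(s3) = NOT 0 = 1
So s4 = 1.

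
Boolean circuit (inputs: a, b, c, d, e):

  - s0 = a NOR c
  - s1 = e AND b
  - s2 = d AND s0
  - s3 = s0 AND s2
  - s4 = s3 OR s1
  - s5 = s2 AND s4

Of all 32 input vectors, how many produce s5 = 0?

s5 = s2 AND s4 must be 0, so at least one of s2, s4 is 0.
Enumerating the 32 input combinations, 28 give s5 = 0 and 4 give s5 = 1.

28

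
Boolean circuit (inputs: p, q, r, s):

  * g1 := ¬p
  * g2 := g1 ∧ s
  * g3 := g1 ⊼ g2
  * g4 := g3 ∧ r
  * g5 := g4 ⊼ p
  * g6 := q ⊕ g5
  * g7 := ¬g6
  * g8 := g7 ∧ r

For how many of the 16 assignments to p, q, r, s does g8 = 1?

4

g8 = g7 ∧ r must be 1, so both g7 = 1 and r = 1.
Satisfying assignments:
  p=0, q=1, r=1, s=0
  p=0, q=1, r=1, s=1
  p=1, q=0, r=1, s=0
  p=1, q=0, r=1, s=1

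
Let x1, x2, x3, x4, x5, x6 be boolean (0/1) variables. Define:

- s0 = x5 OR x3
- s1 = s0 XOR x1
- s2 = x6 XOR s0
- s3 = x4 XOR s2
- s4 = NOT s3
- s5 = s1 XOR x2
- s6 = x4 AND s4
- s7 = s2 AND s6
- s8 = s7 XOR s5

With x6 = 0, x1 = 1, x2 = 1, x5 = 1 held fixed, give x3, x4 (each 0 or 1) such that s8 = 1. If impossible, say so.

x3=1, x4=0

Check with x6 = 0, x1 = 1, x2 = 1, x5 = 1 and x3=1, x4=0:
s0 = x5 OR x3 = 1 OR 1 = 1
s1 = s0 XOR x1 = 1 XOR 1 = 0
s2 = x6 XOR s0 = 0 XOR 1 = 1
s3 = x4 XOR s2 = 0 XOR 1 = 1
s4 = NOT s3 = NOT 1 = 0
s5 = s1 XOR x2 = 0 XOR 1 = 1
s6 = x4 AND s4 = 0 AND 0 = 0
s7 = s2 AND s6 = 1 AND 0 = 0
s8 = s7 XOR s5 = 0 XOR 1 = 1
So s8 = 1.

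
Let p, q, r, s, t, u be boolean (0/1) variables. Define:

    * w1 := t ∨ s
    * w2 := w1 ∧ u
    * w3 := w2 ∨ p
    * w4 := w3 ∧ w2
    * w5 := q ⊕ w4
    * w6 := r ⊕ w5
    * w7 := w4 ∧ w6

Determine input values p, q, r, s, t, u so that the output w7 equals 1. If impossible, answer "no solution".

p=1, q=0, r=0, s=1, t=0, u=1

w7 = w4 ∧ w6 must be 1, so both w4 = 1 and w6 = 1.
w4 = w3 ∧ w2 must be 1, so both w3 = 1 and w2 = 1.
Check with p=1, q=0, r=0, s=1, t=0, u=1:
w1 = t ∨ s = 0 ∨ 1 = 1
w2 = w1 ∧ u = 1 ∧ 1 = 1
w3 = w2 ∨ p = 1 ∨ 1 = 1
w4 = w3 ∧ w2 = 1 ∧ 1 = 1
w5 = q ⊕ w4 = 0 ⊕ 1 = 1
w6 = r ⊕ w5 = 0 ⊕ 1 = 1
w7 = w4 ∧ w6 = 1 ∧ 1 = 1
So w7 = 1 as required.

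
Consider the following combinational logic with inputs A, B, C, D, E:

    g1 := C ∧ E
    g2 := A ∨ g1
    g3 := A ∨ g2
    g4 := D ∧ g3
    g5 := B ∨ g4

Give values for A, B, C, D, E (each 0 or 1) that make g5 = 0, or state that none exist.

g5 = B ∨ g4 must be 0, so both B = 0 and g4 = 0.
g4 = D ∧ g3 must be 0, so at least one of D, g3 is 0.
Check with A=0 B=0 C=0 D=1 E=0:
g1 = C ∧ E = 0 ∧ 0 = 0
g2 = A ∨ g1 = 0 ∨ 0 = 0
g3 = A ∨ g2 = 0 ∨ 0 = 0
g4 = D ∧ g3 = 1 ∧ 0 = 0
g5 = B ∨ g4 = 0 ∨ 0 = 0
So g5 = 0 as required.

A=0 B=0 C=0 D=1 E=0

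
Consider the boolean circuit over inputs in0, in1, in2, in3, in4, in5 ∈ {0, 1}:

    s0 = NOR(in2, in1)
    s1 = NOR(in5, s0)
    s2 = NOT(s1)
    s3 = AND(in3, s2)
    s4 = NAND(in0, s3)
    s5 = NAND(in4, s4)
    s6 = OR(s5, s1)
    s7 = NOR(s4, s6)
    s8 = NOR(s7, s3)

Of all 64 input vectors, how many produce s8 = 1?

44

s8 = NOR(s7, s3) must be 1, so both s7 = 0 and s3 = 0.
s7 = NOR(s4, s6) must be 0, so at least one of s4, s6 is 1.
Enumerating the 64 input combinations, 44 give s8 = 1 and 20 give s8 = 0.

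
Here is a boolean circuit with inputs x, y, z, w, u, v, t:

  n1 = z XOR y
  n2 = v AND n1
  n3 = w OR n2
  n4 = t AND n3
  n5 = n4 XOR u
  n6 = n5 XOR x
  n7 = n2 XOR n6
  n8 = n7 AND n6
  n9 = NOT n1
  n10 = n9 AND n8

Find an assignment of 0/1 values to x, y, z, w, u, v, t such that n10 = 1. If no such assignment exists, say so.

x=0, y=0, z=0, w=0, u=1, v=1, t=0

Check with x=0, y=0, z=0, w=0, u=1, v=1, t=0:
n1 = z XOR y = 0 XOR 0 = 0
n2 = v AND n1 = 1 AND 0 = 0
n3 = w OR n2 = 0 OR 0 = 0
n4 = t AND n3 = 0 AND 0 = 0
n5 = n4 XOR u = 0 XOR 1 = 1
n6 = n5 XOR x = 1 XOR 0 = 1
n7 = n2 XOR n6 = 0 XOR 1 = 1
n8 = n7 AND n6 = 1 AND 1 = 1
n9 = NOT n1 = NOT 0 = 1
n10 = n9 AND n8 = 1 AND 1 = 1
So n10 = 1 as required.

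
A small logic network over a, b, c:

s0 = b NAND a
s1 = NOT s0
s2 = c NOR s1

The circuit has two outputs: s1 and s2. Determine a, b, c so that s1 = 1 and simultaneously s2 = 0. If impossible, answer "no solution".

Check with a=1 b=1 c=0:
s0 = b NAND a = 1 NAND 1 = 0
s1 = NOT s0 = NOT 0 = 1
s2 = c NOR s1 = 0 NOR 1 = 0
So s1 = 1 and s2 = 0.

a=1 b=1 c=0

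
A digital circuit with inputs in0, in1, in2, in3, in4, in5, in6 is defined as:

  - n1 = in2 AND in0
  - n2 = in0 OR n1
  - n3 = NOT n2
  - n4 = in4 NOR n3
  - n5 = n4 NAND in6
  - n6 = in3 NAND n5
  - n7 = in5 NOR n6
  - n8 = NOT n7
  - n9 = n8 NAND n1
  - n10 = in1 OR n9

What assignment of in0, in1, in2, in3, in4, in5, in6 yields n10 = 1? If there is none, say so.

Check with in0=0, in1=1, in2=0, in3=1, in4=0, in5=0, in6=0:
n1 = in2 AND in0 = 0 AND 0 = 0
n2 = in0 OR n1 = 0 OR 0 = 0
n3 = NOT n2 = NOT 0 = 1
n4 = in4 NOR n3 = 0 NOR 1 = 0
n5 = n4 NAND in6 = 0 NAND 0 = 1
n6 = in3 NAND n5 = 1 NAND 1 = 0
n7 = in5 NOR n6 = 0 NOR 0 = 1
n8 = NOT n7 = NOT 1 = 0
n9 = n8 NAND n1 = 0 NAND 0 = 1
n10 = in1 OR n9 = 1 OR 1 = 1
So n10 = 1 as required.

in0=0, in1=1, in2=0, in3=1, in4=0, in5=0, in6=0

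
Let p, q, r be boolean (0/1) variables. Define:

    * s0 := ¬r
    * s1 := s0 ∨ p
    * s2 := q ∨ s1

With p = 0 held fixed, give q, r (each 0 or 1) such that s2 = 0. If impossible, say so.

s2 = q ∨ s1 must be 0, so both q = 0 and s1 = 0.
Check with p = 0 and q=0, r=1:
s0 = ¬r = ¬1 = 0
s1 = s0 ∨ p = 0 ∨ 0 = 0
s2 = q ∨ s1 = 0 ∨ 0 = 0
So s2 = 0.

q=0, r=1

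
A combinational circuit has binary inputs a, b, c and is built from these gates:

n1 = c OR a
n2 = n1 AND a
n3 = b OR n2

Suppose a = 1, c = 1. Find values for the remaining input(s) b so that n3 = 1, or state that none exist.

Check with a = 1, c = 1 and b=0:
n1 = c OR a = 1 OR 1 = 1
n2 = n1 AND a = 1 AND 1 = 1
n3 = b OR n2 = 0 OR 1 = 1
So n3 = 1.

b=0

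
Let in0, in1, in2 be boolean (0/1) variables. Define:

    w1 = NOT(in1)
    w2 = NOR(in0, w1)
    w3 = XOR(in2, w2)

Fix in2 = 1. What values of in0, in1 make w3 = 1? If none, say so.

w3 = XOR(in2, w2) must be 1, so in2 and w2 differ.
Check with in2 = 1 and in0=0, in1=0:
w1 = NOT(in1) = NOT 0 = 1
w2 = NOR(in0, w1) = NOR(0, 1) = 0
w3 = XOR(in2, w2) = XOR(1, 0) = 1
So w3 = 1.

in0=0, in1=0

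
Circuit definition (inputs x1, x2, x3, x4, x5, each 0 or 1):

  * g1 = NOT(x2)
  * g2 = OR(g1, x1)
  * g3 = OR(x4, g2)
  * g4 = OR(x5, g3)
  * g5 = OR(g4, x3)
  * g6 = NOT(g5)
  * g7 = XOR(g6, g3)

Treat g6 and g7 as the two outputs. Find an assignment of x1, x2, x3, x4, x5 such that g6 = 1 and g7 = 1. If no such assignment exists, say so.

x1=0, x2=1, x3=0, x4=0, x5=0

Check with x1=0, x2=1, x3=0, x4=0, x5=0:
g1 = NOT(x2) = NOT 1 = 0
g2 = OR(g1, x1) = OR(0, 0) = 0
g3 = OR(x4, g2) = OR(0, 0) = 0
g4 = OR(x5, g3) = OR(0, 0) = 0
g5 = OR(g4, x3) = OR(0, 0) = 0
g6 = NOT(g5) = NOT 0 = 1
g7 = XOR(g6, g3) = XOR(1, 0) = 1
So g6 = 1 and g7 = 1.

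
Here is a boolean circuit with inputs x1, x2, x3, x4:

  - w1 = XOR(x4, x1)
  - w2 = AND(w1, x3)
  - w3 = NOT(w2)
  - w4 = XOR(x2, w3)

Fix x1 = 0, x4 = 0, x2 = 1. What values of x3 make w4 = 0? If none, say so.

w4 = XOR(x2, w3) must be 0, so x2 and w3 are equal.
Check with x1 = 0, x4 = 0, x2 = 1 and x3=0:
w1 = XOR(x4, x1) = XOR(0, 0) = 0
w2 = AND(w1, x3) = AND(0, 0) = 0
w3 = NOT(w2) = NOT 0 = 1
w4 = XOR(x2, w3) = XOR(1, 1) = 0
So w4 = 0.

x3=0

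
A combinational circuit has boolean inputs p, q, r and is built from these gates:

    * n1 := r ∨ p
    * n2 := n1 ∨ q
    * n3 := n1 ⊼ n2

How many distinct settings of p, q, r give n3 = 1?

2

n3 = n1 ⊼ n2 must be 1, so at least one of n1, n2 is 0.
Enumerating the 8 input combinations, 2 give n3 = 1 and 6 give n3 = 0.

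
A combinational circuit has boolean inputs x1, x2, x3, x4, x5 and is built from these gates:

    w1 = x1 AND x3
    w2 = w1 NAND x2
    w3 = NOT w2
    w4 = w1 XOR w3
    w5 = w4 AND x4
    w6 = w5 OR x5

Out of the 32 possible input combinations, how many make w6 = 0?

15

w6 = w5 OR x5 must be 0, so both w5 = 0 and x5 = 0.
Enumerating the 32 input combinations, 15 give w6 = 0 and 17 give w6 = 1.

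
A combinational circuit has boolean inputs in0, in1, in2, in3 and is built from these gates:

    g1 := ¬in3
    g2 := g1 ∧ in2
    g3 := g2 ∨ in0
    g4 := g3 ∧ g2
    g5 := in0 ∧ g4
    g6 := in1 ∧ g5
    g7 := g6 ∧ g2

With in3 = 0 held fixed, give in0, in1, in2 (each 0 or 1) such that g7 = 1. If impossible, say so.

in0=1, in1=1, in2=1

g7 = g6 ∧ g2 must be 1, so both g6 = 1 and g2 = 1.
g6 = in1 ∧ g5 must be 1, so both in1 = 1 and g5 = 1.
Check with in3 = 0 and in0=1, in1=1, in2=1:
g1 = ¬in3 = ¬0 = 1
g2 = g1 ∧ in2 = 1 ∧ 1 = 1
g3 = g2 ∨ in0 = 1 ∨ 1 = 1
g4 = g3 ∧ g2 = 1 ∧ 1 = 1
g5 = in0 ∧ g4 = 1 ∧ 1 = 1
g6 = in1 ∧ g5 = 1 ∧ 1 = 1
g7 = g6 ∧ g2 = 1 ∧ 1 = 1
So g7 = 1.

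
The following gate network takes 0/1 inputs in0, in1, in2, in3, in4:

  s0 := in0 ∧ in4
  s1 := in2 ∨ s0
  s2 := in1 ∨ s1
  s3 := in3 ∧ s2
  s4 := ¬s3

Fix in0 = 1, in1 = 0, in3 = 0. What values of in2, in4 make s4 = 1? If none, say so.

in2=1, in4=0

s4 = ¬s3 must be 1, so s3 = 0.
s3 = in3 ∧ s2 must be 0, so at least one of in3, s2 is 0.
Check with in0 = 1, in1 = 0, in3 = 0 and in2=1, in4=0:
s0 = in0 ∧ in4 = 1 ∧ 0 = 0
s1 = in2 ∨ s0 = 1 ∨ 0 = 1
s2 = in1 ∨ s1 = 0 ∨ 1 = 1
s3 = in3 ∧ s2 = 0 ∧ 1 = 0
s4 = ¬s3 = ¬0 = 1
So s4 = 1.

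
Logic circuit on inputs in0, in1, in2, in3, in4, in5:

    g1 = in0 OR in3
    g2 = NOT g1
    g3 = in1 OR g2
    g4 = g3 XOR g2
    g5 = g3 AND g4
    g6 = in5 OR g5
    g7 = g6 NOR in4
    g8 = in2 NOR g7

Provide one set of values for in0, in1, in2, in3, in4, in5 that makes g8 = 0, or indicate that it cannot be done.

in0=1, in1=0, in2=1, in3=0, in4=0, in5=1

Check with in0=1, in1=0, in2=1, in3=0, in4=0, in5=1:
g1 = in0 OR in3 = 1 OR 0 = 1
g2 = NOT g1 = NOT 1 = 0
g3 = in1 OR g2 = 0 OR 0 = 0
g4 = g3 XOR g2 = 0 XOR 0 = 0
g5 = g3 AND g4 = 0 AND 0 = 0
g6 = in5 OR g5 = 1 OR 0 = 1
g7 = g6 NOR in4 = 1 NOR 0 = 0
g8 = in2 NOR g7 = 1 NOR 0 = 0
So g8 = 0 as required.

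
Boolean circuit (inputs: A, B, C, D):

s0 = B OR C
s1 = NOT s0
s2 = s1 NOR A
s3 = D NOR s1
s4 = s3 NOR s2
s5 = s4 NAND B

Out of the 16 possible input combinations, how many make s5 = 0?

s5 = s4 NAND B must be 0, so both s4 = 1 and B = 1.
s4 = s3 NOR s2 must be 1, so both s3 = 0 and s2 = 0.
s3 = D NOR s1 must be 0, so at least one of D, s1 is 1.
Enumerating the 16 input combinations, 2 give s5 = 0 and 14 give s5 = 1.

2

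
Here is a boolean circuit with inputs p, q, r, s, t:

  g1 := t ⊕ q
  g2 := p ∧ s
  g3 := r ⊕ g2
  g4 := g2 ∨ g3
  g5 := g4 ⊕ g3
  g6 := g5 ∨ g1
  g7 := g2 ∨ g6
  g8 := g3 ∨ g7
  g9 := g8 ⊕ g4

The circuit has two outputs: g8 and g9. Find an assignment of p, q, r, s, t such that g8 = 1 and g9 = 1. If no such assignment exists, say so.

Check with p=0 q=1 r=0 s=1 t=0:
g1 = t ⊕ q = 0 ⊕ 1 = 1
g2 = p ∧ s = 0 ∧ 1 = 0
g3 = r ⊕ g2 = 0 ⊕ 0 = 0
g4 = g2 ∨ g3 = 0 ∨ 0 = 0
g5 = g4 ⊕ g3 = 0 ⊕ 0 = 0
g6 = g5 ∨ g1 = 0 ∨ 1 = 1
g7 = g2 ∨ g6 = 0 ∨ 1 = 1
g8 = g3 ∨ g7 = 0 ∨ 1 = 1
g9 = g8 ⊕ g4 = 1 ⊕ 0 = 1
So g8 = 1 and g9 = 1.

p=0 q=1 r=0 s=1 t=0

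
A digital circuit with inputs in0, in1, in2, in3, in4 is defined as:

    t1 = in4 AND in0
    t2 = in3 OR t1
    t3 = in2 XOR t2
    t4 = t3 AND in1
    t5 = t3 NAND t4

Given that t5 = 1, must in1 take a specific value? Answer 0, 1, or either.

either

Both values of in1 occur among assignments with t5 = 1:
  in1=0: in0=0, in1=0, in2=0, in3=0, in4=0
  in1=1: in0=0, in1=1, in2=0, in3=0, in4=0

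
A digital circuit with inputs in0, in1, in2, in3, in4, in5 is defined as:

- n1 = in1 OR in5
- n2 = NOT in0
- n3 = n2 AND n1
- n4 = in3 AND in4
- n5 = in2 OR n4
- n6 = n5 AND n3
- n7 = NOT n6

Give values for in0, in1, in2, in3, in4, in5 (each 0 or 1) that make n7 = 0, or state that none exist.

n7 = NOT n6 must be 0, so n6 = 1.
n6 = n5 AND n3 must be 1, so both n5 = 1 and n3 = 1.
n5 = in2 OR n4 must be 1, so at least one of in2, n4 is 1.
Check with in0=0, in1=1, in2=1, in3=0, in4=0, in5=0:
n1 = in1 OR in5 = 1 OR 0 = 1
n2 = NOT in0 = NOT 0 = 1
n3 = n2 AND n1 = 1 AND 1 = 1
n4 = in3 AND in4 = 0 AND 0 = 0
n5 = in2 OR n4 = 1 OR 0 = 1
n6 = n5 AND n3 = 1 AND 1 = 1
n7 = NOT n6 = NOT 1 = 0
So n7 = 0 as required.

in0=0, in1=1, in2=1, in3=0, in4=0, in5=0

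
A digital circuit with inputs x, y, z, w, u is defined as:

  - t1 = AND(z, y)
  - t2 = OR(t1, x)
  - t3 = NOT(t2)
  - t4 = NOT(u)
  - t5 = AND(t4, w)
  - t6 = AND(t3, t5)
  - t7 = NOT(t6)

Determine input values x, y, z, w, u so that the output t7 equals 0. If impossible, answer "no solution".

x=0 y=0 z=1 w=1 u=0

t7 = NOT(t6) must be 0, so t6 = 1.
Check with x=0 y=0 z=1 w=1 u=0:
t1 = AND(z, y) = AND(1, 0) = 0
t2 = OR(t1, x) = OR(0, 0) = 0
t3 = NOT(t2) = NOT 0 = 1
t4 = NOT(u) = NOT 0 = 1
t5 = AND(t4, w) = AND(1, 1) = 1
t6 = AND(t3, t5) = AND(1, 1) = 1
t7 = NOT(t6) = NOT 1 = 0
So t7 = 0 as required.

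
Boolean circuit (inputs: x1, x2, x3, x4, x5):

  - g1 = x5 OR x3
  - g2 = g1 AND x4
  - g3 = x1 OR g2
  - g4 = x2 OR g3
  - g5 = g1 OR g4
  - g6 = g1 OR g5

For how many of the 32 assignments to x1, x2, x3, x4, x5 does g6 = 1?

g6 = g1 OR g5 must be 1, so at least one of g1, g5 is 1.
Enumerating the 32 input combinations, 30 give g6 = 1 and 2 give g6 = 0.

30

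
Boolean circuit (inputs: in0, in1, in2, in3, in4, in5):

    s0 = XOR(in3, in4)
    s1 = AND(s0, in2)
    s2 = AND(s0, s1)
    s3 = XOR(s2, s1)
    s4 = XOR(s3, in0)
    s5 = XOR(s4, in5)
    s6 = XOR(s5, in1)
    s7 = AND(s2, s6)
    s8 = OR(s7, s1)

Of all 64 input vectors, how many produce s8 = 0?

s8 = OR(s7, s1) must be 0, so both s7 = 0 and s1 = 0.
Enumerating the 64 input combinations, 48 give s8 = 0 and 16 give s8 = 1.

48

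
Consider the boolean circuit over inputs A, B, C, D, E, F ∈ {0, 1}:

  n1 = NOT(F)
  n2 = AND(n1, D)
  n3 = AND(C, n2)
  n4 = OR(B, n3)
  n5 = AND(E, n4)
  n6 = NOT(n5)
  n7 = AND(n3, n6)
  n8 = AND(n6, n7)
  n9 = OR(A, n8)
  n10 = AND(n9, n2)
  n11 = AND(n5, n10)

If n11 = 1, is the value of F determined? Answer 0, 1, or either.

0

n11 = AND(n5, n10) must be 1, so both n5 = 1 and n10 = 1.
n5 = AND(E, n4) must be 1, so both E = 1 and n4 = 1.
n10 = AND(n9, n2) must be 1, so both n9 = 1 and n2 = 1.
Every assignment with n11 = 1 has F = 0; there are 3 such assignment(s).
  A=1, B=0, C=1, D=1, E=1, F=0
  A=1, B=1, C=0, D=1, E=1, F=0
  A=1, B=1, C=1, D=1, E=1, F=0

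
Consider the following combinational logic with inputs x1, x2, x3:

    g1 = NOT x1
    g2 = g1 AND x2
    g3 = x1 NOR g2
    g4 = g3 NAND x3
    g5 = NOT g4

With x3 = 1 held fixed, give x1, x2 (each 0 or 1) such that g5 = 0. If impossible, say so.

x1=1 x2=1

Check with x3 = 1 and x1=1, x2=1:
g1 = NOT x1 = NOT 1 = 0
g2 = g1 AND x2 = 0 AND 1 = 0
g3 = x1 NOR g2 = 1 NOR 0 = 0
g4 = g3 NAND x3 = 0 NAND 1 = 1
g5 = NOT g4 = NOT 1 = 0
So g5 = 0.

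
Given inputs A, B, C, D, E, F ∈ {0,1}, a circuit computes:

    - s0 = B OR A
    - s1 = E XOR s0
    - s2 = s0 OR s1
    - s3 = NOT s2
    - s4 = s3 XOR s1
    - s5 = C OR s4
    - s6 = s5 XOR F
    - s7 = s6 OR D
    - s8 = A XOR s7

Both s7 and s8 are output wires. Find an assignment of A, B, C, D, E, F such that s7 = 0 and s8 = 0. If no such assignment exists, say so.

Check with A=0, B=0, C=0, D=0, E=1, F=1:
s0 = B OR A = 0 OR 0 = 0
s1 = E XOR s0 = 1 XOR 0 = 1
s2 = s0 OR s1 = 0 OR 1 = 1
s3 = NOT s2 = NOT 1 = 0
s4 = s3 XOR s1 = 0 XOR 1 = 1
s5 = C OR s4 = 0 OR 1 = 1
s6 = s5 XOR F = 1 XOR 1 = 0
s7 = s6 OR D = 0 OR 0 = 0
s8 = A XOR s7 = 0 XOR 0 = 0
So s7 = 0 and s8 = 0.

A=0, B=0, C=0, D=0, E=1, F=1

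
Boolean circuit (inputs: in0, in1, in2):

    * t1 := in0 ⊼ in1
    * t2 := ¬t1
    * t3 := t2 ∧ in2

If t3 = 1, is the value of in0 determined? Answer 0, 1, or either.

1

t3 = t2 ∧ in2 must be 1, so both t2 = 1 and in2 = 1.
t2 = ¬t1 must be 1, so t1 = 0.
t1 = in0 ⊼ in1 must be 0, so both in0 = 1 and in1 = 1.
Every assignment with t3 = 1 has in0 = 1; there are 1 such assignment(s).
  in0=1, in1=1, in2=1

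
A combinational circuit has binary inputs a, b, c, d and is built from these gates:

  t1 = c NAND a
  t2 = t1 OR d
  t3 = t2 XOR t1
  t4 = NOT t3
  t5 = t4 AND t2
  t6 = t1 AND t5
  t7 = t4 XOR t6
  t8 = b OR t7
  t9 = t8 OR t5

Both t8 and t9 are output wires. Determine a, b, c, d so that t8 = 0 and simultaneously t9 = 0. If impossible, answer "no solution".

a=1, b=0, c=1, d=1

Check with a=1, b=0, c=1, d=1:
t1 = c NAND a = 1 NAND 1 = 0
t2 = t1 OR d = 0 OR 1 = 1
t3 = t2 XOR t1 = 1 XOR 0 = 1
t4 = NOT t3 = NOT 1 = 0
t5 = t4 AND t2 = 0 AND 1 = 0
t6 = t1 AND t5 = 0 AND 0 = 0
t7 = t4 XOR t6 = 0 XOR 0 = 0
t8 = b OR t7 = 0 OR 0 = 0
t9 = t8 OR t5 = 0 OR 0 = 0
So t8 = 0 and t9 = 0.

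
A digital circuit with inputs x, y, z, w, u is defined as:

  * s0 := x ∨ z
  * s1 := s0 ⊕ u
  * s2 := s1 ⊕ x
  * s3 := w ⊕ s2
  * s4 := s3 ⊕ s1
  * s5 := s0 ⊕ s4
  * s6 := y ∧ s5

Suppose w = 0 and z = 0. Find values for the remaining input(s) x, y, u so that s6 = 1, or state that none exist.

no solution exists

With w = 0 and z = 0 fixed, none of the 8 settings of x, y, u give s6 = 1.
For example, with x=0, y=1, u=0:
s0 = x ∨ z = 0 ∨ 0 = 0
s1 = s0 ⊕ u = 0 ⊕ 0 = 0
s2 = s1 ⊕ x = 0 ⊕ 0 = 0
s3 = w ⊕ s2 = 0 ⊕ 0 = 0
s4 = s3 ⊕ s1 = 0 ⊕ 0 = 0
s5 = s0 ⊕ s4 = 0 ⊕ 0 = 0
s6 = y ∧ s5 = 1 ∧ 0 = 0
giving s6 = 0 ≠ 1.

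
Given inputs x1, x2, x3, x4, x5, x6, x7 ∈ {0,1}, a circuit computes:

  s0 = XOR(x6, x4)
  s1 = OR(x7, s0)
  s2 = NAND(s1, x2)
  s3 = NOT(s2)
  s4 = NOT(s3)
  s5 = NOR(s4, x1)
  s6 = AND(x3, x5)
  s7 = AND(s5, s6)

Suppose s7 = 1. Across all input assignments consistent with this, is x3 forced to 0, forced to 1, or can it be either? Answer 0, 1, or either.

s7 = AND(s5, s6) must be 1, so both s5 = 1 and s6 = 1.
s5 = NOR(s4, x1) must be 1, so both s4 = 0 and x1 = 0.
s6 = AND(x3, x5) must be 1, so both x3 = 1 and x5 = 1.
Every assignment with s7 = 1 has x3 = 1; there are 6 such assignment(s).

1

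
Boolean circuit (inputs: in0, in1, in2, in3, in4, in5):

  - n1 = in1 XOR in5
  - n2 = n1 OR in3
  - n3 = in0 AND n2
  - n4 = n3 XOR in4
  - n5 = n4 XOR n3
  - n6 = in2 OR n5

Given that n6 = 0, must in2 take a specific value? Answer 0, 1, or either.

n6 = in2 OR n5 must be 0, so both in2 = 0 and n5 = 0.
n5 = n4 XOR n3 must be 0, so n4 and n3 are equal.
Every assignment with n6 = 0 has in2 = 0; there are 16 such assignment(s).

0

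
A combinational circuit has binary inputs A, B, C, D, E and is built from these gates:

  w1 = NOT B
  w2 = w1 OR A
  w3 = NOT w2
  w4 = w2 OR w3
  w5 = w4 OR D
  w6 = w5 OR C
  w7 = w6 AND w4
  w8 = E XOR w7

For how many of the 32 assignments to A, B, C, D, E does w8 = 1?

w8 = E XOR w7 must be 1, so E and w7 differ.
Enumerating the 32 input combinations, 16 give w8 = 1 and 16 give w8 = 0.

16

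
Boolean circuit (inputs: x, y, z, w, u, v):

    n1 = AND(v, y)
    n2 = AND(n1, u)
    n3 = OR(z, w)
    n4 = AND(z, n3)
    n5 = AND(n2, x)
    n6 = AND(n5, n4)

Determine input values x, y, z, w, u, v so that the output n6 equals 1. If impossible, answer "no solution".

n6 = AND(n5, n4) must be 1, so both n5 = 1 and n4 = 1.
Check with x=1 y=1 z=1 w=0 u=1 v=1:
n1 = AND(v, y) = AND(1, 1) = 1
n2 = AND(n1, u) = AND(1, 1) = 1
n3 = OR(z, w) = OR(1, 0) = 1
n4 = AND(z, n3) = AND(1, 1) = 1
n5 = AND(n2, x) = AND(1, 1) = 1
n6 = AND(n5, n4) = AND(1, 1) = 1
So n6 = 1 as required.

x=1 y=1 z=1 w=0 u=1 v=1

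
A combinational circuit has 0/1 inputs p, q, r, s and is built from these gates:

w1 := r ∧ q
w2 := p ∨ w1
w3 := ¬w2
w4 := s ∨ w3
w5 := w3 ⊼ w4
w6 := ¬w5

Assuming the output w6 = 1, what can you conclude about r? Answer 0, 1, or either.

Both values of r occur among assignments with w6 = 1:
  r=0: p=0, q=0, r=0, s=0
  r=1: p=0, q=0, r=1, s=0

either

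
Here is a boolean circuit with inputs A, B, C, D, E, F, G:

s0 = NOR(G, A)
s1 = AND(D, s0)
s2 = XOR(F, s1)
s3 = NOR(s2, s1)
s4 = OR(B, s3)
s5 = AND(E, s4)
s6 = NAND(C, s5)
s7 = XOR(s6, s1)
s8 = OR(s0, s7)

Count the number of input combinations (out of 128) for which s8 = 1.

s8 = OR(s0, s7) must be 1, so at least one of s0, s7 is 1.
Enumerating the 128 input combinations, 110 give s8 = 1 and 18 give s8 = 0.

110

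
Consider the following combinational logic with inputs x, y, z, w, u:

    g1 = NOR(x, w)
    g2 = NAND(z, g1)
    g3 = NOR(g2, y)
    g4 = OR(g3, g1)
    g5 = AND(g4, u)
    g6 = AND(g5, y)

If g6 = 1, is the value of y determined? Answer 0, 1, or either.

1

g6 = AND(g5, y) must be 1, so both g5 = 1 and y = 1.
g5 = AND(g4, u) must be 1, so both g4 = 1 and u = 1.
g4 = OR(g3, g1) must be 1, so at least one of g3, g1 is 1.
Every assignment with g6 = 1 has y = 1; there are 2 such assignment(s).
  x=0, y=1, z=0, w=0, u=1
  x=0, y=1, z=1, w=0, u=1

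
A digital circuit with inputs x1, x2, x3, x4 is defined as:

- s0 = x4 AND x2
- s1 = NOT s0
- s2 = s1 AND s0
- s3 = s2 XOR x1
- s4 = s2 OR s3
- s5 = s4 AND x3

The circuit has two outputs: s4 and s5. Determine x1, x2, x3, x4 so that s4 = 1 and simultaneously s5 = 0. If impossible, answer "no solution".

x1=1, x2=0, x3=0, x4=0

Check with x1=1, x2=0, x3=0, x4=0:
s0 = x4 AND x2 = 0 AND 0 = 0
s1 = NOT s0 = NOT 0 = 1
s2 = s1 AND s0 = 1 AND 0 = 0
s3 = s2 XOR x1 = 0 XOR 1 = 1
s4 = s2 OR s3 = 0 OR 1 = 1
s5 = s4 AND x3 = 1 AND 0 = 0
So s4 = 1 and s5 = 0.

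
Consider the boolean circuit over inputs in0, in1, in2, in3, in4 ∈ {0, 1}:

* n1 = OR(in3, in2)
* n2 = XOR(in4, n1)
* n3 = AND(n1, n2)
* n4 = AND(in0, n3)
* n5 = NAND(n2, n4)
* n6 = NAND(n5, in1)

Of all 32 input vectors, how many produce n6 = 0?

n6 = NAND(n5, in1) must be 0, so both n5 = 1 and in1 = 1.
n5 = NAND(n2, n4) must be 1, so at least one of n2, n4 is 0.
Enumerating the 32 input combinations, 13 give n6 = 0 and 19 give n6 = 1.

13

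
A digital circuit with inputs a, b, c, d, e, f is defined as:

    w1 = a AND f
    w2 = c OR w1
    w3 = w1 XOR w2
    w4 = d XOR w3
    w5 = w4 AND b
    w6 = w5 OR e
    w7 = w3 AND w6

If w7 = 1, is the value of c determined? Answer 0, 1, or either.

1

w7 = w3 AND w6 must be 1, so both w3 = 1 and w6 = 1.
w3 = w1 XOR w2 must be 1, so w1 and w2 differ.
Every assignment with w7 = 1 has c = 1; there are 15 such assignment(s).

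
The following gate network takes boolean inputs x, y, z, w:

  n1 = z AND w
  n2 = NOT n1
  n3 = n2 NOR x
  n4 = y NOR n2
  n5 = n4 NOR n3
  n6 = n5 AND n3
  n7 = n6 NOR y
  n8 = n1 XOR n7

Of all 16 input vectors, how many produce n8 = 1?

n8 = n1 XOR n7 must be 1, so n1 and n7 differ.
Enumerating the 16 input combinations, 8 give n8 = 1 and 8 give n8 = 0.

8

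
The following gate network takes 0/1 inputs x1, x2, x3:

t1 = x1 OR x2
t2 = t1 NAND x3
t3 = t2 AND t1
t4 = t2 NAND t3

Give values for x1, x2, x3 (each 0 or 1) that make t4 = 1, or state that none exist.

Check with x1=0 x2=0 x3=1:
t1 = x1 OR x2 = 0 OR 0 = 0
t2 = t1 NAND x3 = 0 NAND 1 = 1
t3 = t2 AND t1 = 1 AND 0 = 0
t4 = t2 NAND t3 = 1 NAND 0 = 1
So t4 = 1 as required.

x1=0 x2=0 x3=1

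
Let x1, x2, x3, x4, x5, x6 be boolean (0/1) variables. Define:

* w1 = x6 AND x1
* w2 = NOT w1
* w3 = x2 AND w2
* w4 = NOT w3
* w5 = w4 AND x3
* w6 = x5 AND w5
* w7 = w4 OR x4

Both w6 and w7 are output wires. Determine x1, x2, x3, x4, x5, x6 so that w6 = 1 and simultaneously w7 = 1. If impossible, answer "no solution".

Check with x1=0 x2=0 x3=1 x4=0 x5=1 x6=0:
w1 = x6 AND x1 = 0 AND 0 = 0
w2 = NOT w1 = NOT 0 = 1
w3 = x2 AND w2 = 0 AND 1 = 0
w4 = NOT w3 = NOT 0 = 1
w5 = w4 AND x3 = 1 AND 1 = 1
w6 = x5 AND w5 = 1 AND 1 = 1
w7 = w4 OR x4 = 1 OR 0 = 1
So w6 = 1 and w7 = 1.

x1=0 x2=0 x3=1 x4=0 x5=1 x6=0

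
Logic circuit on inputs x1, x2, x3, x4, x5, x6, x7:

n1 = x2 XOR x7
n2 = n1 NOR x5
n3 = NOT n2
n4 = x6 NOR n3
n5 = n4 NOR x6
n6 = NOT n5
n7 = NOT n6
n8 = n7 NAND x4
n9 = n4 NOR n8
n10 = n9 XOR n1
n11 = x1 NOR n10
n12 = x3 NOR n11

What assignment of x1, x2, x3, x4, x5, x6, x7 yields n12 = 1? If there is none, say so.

x1=1, x2=0, x3=0, x4=0, x5=1, x6=1, x7=1

n12 = x3 NOR n11 must be 1, so both x3 = 0 and n11 = 0.
Check with x1=1, x2=0, x3=0, x4=0, x5=1, x6=1, x7=1:
n1 = x2 XOR x7 = 0 XOR 1 = 1
n2 = n1 NOR x5 = 1 NOR 1 = 0
n3 = NOT n2 = NOT 0 = 1
n4 = x6 NOR n3 = 1 NOR 1 = 0
n5 = n4 NOR x6 = 0 NOR 1 = 0
n6 = NOT n5 = NOT 0 = 1
n7 = NOT n6 = NOT 1 = 0
n8 = n7 NAND x4 = 0 NAND 0 = 1
n9 = n4 NOR n8 = 0 NOR 1 = 0
n10 = n9 XOR n1 = 0 XOR 1 = 1
n11 = x1 NOR n10 = 1 NOR 1 = 0
n12 = x3 NOR n11 = 0 NOR 0 = 1
So n12 = 1 as required.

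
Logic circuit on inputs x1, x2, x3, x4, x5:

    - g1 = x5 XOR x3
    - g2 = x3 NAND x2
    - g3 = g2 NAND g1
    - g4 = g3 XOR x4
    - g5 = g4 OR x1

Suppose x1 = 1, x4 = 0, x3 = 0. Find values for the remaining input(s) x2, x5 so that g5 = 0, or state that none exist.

no solution exists

With x1 = 1, x4 = 0, x3 = 0 fixed, none of the 4 settings of x2, x5 give g5 = 0.
For example, with x2=0, x5=0:
g1 = x5 XOR x3 = 0 XOR 0 = 0
g2 = x3 NAND x2 = 0 NAND 0 = 1
g3 = g2 NAND g1 = 1 NAND 0 = 1
g4 = g3 XOR x4 = 1 XOR 0 = 1
g5 = g4 OR x1 = 1 OR 1 = 1
giving g5 = 1 ≠ 0.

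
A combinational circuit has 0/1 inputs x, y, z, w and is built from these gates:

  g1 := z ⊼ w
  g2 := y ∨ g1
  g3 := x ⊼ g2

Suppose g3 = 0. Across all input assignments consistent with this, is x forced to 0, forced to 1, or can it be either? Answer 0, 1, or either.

g3 = x ⊼ g2 must be 0, so both x = 1 and g2 = 1.
g2 = y ∨ g1 must be 1, so at least one of y, g1 is 1.
Every assignment with g3 = 0 has x = 1; there are 7 such assignment(s).

1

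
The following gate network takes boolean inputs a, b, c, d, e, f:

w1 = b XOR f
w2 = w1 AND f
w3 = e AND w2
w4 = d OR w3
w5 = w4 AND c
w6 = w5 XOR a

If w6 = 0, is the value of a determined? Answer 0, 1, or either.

Both values of a occur among assignments with w6 = 0:
  a=0: a=0, b=0, c=0, d=0, e=0, f=0
  a=1: a=1, b=0, c=1, d=0, e=1, f=1

either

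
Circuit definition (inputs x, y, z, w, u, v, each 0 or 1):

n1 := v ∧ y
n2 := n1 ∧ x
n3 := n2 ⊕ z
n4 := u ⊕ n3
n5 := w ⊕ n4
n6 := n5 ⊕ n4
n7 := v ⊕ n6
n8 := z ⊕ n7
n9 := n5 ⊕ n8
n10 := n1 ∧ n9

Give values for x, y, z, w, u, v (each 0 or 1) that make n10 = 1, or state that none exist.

n10 = n1 ∧ n9 must be 1, so both n1 = 1 and n9 = 1.
Check with x=1, y=1, z=1, w=0, u=1, v=1:
n1 = v ∧ y = 1 ∧ 1 = 1
n2 = n1 ∧ x = 1 ∧ 1 = 1
n3 = n2 ⊕ z = 1 ⊕ 1 = 0
n4 = u ⊕ n3 = 1 ⊕ 0 = 1
n5 = w ⊕ n4 = 0 ⊕ 1 = 1
n6 = n5 ⊕ n4 = 1 ⊕ 1 = 0
n7 = v ⊕ n6 = 1 ⊕ 0 = 1
n8 = z ⊕ n7 = 1 ⊕ 1 = 0
n9 = n5 ⊕ n8 = 1 ⊕ 0 = 1
n10 = n1 ∧ n9 = 1 ∧ 1 = 1
So n10 = 1 as required.

x=1, y=1, z=1, w=0, u=1, v=1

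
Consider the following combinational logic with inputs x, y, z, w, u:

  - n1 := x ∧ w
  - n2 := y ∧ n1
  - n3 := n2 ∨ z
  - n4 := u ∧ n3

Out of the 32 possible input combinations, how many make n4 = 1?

n4 = u ∧ n3 must be 1, so both u = 1 and n3 = 1.
n3 = n2 ∨ z must be 1, so at least one of n2, z is 1.
Enumerating the 32 input combinations, 9 give n4 = 1 and 23 give n4 = 0.

9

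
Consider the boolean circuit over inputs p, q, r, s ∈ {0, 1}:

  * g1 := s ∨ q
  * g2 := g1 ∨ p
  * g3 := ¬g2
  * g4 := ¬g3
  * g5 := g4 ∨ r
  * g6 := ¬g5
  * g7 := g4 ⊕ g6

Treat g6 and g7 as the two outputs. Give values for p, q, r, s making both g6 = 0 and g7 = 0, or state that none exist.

Check with p=0 q=0 r=1 s=0:
g1 = s ∨ q = 0 ∨ 0 = 0
g2 = g1 ∨ p = 0 ∨ 0 = 0
g3 = ¬g2 = ¬0 = 1
g4 = ¬g3 = ¬1 = 0
g5 = g4 ∨ r = 0 ∨ 1 = 1
g6 = ¬g5 = ¬1 = 0
g7 = g4 ⊕ g6 = 0 ⊕ 0 = 0
So g6 = 0 and g7 = 0.

p=0 q=0 r=1 s=0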